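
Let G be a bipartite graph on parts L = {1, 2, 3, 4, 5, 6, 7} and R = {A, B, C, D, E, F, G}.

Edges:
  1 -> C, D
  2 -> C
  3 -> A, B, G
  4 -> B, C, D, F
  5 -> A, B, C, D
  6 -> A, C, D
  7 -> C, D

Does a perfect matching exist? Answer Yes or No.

No

The set {1, 2, 7} has only 2 neighbours ({C, D}), so by Hall's theorem at most 6 of the 7 left vertices can be matched.
Hence no matching covers every left vertex.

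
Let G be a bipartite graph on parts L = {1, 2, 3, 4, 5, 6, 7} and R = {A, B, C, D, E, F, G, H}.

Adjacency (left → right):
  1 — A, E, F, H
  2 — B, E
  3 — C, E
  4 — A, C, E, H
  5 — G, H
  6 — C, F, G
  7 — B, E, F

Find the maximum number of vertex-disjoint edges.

7

A valid assignment of size 7: 1-A, 2-E, 3-C, 4-H, 5-G, 6-F, 7-B.
All 7 left vertices are matched, so no larger matching exists.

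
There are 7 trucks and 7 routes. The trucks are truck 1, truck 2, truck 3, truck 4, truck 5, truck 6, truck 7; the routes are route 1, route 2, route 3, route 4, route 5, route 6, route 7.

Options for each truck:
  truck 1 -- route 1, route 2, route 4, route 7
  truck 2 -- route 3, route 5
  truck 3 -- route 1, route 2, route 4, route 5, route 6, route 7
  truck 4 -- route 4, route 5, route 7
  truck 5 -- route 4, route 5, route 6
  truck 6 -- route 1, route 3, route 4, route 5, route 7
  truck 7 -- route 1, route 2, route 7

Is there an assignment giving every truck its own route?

A valid assignment of size 7: truck 1-route 2, truck 2-route 3, truck 3-route 4, truck 4-route 5, truck 5-route 6, truck 6-route 1, truck 7-route 7.
Every truck is matched, so this is a perfect matching.

Yes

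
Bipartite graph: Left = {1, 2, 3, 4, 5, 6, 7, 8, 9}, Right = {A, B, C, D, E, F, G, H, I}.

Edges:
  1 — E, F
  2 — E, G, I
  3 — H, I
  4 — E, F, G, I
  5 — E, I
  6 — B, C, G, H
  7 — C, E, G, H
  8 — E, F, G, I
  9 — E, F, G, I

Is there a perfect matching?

The set {1, 2, 4, 5, 8, 9} has only 4 neighbours ({E, F, G, I}), so by Hall's theorem at most 7 of the 9 left vertices can be matched.
Hence no matching covers every left vertex.

No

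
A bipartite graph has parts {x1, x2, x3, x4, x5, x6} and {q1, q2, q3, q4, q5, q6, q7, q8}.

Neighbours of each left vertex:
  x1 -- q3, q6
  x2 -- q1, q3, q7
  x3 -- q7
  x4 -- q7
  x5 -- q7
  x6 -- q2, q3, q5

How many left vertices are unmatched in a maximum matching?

2

For example, pair x1–q6, x2–q3, x3–q7, x6–q2.
The set {x3, x4, x5} has only 1 neighbour ({q7}), so by Hall's theorem at most 4 of the 6 left vertices can be matched.
That matches 4 of the 6, leaving 2 unmatched; no matching can do better.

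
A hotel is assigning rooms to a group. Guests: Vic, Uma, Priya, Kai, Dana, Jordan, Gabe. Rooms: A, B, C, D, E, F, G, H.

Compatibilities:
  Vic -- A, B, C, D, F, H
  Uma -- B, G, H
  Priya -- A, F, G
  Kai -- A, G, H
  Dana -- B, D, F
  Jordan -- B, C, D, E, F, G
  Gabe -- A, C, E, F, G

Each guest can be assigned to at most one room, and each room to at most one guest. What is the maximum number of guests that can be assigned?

For example, pair Vic–D, Uma–B, Priya–A, Kai–H, Dana–F, Jordan–E, Gabe–G.
This saturates every guest, so 7 is the maximum.

7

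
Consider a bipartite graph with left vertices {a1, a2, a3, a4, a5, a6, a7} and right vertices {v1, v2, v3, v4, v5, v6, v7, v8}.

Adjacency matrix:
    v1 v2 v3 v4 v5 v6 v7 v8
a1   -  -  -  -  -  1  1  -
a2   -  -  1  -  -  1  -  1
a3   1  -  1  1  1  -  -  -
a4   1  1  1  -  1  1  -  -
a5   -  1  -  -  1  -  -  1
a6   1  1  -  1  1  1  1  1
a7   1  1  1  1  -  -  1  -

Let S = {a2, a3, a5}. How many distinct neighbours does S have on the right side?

7

The union of neighbours of {a2, a3, a5} is {v1, v2, v3, v4, v5, v6, v8}, which has 7 elements.
Since |N(S)| = 7 ≥ |S| = 3, Hall's condition holds for this subset.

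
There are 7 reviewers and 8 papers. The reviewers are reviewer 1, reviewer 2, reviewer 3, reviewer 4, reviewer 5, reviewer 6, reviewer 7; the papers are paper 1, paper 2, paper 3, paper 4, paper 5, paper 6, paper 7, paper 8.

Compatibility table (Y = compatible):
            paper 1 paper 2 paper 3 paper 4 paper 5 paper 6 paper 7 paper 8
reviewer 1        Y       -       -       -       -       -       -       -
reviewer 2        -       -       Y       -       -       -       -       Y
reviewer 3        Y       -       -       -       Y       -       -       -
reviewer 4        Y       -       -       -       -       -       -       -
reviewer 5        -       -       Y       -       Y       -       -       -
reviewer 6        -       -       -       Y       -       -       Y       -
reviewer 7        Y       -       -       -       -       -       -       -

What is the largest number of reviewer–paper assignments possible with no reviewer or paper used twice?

5

One maximum matching: reviewer 1→paper 1, reviewer 2→paper 8, reviewer 3→paper 5, reviewer 5→paper 3, reviewer 6→paper 7.
The set {reviewer 1, reviewer 4, reviewer 7} has only 1 neighbour ({paper 1}), so by Hall's theorem at most 5 of the 7 reviewers can be matched.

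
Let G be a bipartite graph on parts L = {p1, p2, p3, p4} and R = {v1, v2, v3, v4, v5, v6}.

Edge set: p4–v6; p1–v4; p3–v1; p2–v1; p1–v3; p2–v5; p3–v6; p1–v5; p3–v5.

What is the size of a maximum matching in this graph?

For example, pair p1–v4, p2–v5, p3–v1, p4–v6.
This saturates every left vertex, so 4 is the maximum.

4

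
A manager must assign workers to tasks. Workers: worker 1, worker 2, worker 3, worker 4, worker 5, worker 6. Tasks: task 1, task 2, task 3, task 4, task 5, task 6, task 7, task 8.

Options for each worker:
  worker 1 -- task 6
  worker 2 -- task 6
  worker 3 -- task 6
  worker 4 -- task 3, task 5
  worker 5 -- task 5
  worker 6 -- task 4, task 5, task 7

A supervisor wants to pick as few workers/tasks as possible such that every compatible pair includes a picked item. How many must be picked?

4

{worker 4, worker 5, worker 6, task 6} is a vertex cover of size 4: every edge has an endpoint in this set.
No smaller cover exists because worker 1–task 6, worker 4–task 3, worker 5–task 5, worker 6–task 7 is a matching of size 4, and a cover must include an endpoint of each of these disjoint edges (König's theorem).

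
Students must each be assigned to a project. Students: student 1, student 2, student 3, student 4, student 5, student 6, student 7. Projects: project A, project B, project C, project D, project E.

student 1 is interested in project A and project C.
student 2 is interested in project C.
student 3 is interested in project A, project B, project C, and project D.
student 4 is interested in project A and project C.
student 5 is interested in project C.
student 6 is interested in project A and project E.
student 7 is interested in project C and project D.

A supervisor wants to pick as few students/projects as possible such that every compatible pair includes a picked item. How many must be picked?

A maximum matching has 5 edges (e.g. student 1–project A, student 2–project C, student 3–project B, student 6–project E, student 7–project D).
By König's theorem the minimum vertex cover has the same size. One such cover is {student 3, student 6, student 7, project A, project C}.

5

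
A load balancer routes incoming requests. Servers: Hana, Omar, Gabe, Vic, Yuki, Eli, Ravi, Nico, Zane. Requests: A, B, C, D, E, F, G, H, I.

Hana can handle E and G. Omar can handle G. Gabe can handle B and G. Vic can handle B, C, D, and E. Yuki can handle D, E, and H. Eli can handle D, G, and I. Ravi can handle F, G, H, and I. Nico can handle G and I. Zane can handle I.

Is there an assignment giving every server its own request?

No

The set {Omar, Nico, Zane} has only 2 neighbours ({G, I}), so by Hall's theorem at most 8 of the 9 servers can be matched.
Hence no matching covers every server.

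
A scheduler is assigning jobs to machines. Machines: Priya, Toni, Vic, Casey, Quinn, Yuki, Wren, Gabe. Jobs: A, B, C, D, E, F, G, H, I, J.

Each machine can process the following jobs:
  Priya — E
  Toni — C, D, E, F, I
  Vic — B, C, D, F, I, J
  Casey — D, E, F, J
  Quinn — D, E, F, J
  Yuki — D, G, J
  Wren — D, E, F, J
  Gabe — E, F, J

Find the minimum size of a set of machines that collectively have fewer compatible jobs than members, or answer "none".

5

Take S = {Priya, Casey, Quinn, Wren, Gabe}. Its neighbourhood is {D, E, F, J}, so |N(S)| = 4 < |S| = 5.
Every subset of size less than 5 has at least as many neighbours as members, so 5 is the minimum.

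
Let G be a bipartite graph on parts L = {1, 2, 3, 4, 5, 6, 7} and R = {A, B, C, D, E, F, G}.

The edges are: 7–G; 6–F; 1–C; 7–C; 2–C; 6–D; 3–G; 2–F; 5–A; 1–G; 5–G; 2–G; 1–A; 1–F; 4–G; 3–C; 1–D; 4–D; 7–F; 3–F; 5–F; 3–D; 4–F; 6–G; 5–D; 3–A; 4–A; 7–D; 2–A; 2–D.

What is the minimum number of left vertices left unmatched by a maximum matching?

A valid assignment of size 5: 1→A, 2→G, 3→C, 4→D, 5→F.
The set {1, 2, 3, 4, 5, 6, 7} has only 5 neighbours ({A, C, D, F, G}), so by Hall's theorem at most 5 of the 7 left vertices can be matched.
That matches 5 of the 7, leaving 2 unmatched; no matching can do better.

2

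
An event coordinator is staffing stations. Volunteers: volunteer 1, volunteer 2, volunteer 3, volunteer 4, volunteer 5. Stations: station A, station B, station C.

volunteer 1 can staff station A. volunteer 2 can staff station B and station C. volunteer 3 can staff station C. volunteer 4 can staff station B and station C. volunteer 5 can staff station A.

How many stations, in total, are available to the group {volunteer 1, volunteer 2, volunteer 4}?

3

The union of neighbours of {volunteer 1, volunteer 2, volunteer 4} is {station A, station B, station C}, which has 3 elements.
Since |N(S)| = 3 ≥ |S| = 3, Hall's condition holds for this subset.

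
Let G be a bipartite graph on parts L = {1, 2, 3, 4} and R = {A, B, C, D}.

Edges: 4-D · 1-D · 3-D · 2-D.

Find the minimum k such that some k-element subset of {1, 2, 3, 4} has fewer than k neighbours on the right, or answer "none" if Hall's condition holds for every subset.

2

Take S = {1, 2}. Its neighbourhood is {D}, so |N(S)| = 1 < |S| = 2.
No single vertex violates Hall's condition since each has at least one neighbour, so 2 is the minimum.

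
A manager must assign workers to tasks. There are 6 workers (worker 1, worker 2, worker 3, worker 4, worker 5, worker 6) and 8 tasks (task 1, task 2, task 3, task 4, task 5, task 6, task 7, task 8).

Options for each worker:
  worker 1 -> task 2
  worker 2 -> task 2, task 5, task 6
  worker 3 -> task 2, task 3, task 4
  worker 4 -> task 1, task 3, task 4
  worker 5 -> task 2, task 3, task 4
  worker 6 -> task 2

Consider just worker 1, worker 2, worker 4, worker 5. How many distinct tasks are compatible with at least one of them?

6

The union of neighbours of {worker 1, worker 2, worker 4, worker 5} is {task 1, task 2, task 3, task 4, task 5, task 6}, which has 6 elements.
Since |N(S)| = 6 ≥ |S| = 4, Hall's condition holds for this subset.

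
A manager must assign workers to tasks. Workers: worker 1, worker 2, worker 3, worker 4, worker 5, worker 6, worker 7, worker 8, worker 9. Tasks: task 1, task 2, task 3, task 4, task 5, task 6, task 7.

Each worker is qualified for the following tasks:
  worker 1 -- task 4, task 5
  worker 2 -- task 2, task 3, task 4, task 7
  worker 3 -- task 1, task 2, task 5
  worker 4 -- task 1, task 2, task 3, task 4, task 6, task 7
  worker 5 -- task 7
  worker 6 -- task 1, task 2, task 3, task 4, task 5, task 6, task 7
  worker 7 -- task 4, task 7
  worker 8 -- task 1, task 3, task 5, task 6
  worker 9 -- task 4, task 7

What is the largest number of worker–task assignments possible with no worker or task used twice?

A valid assignment of size 7: worker 1–task 5, worker 2–task 3, worker 3–task 2, worker 4–task 6, worker 5–task 7, worker 6–task 1, worker 7–task 4.
The set {worker 1, worker 2, worker 3, worker 4, worker 5, worker 6, worker 7, worker 8, worker 9} has only 7 neighbours ({task 1, task 2, task 3, task 4, task 5, task 6, task 7}), so by Hall's theorem at most 7 of the 9 workers can be matched.

7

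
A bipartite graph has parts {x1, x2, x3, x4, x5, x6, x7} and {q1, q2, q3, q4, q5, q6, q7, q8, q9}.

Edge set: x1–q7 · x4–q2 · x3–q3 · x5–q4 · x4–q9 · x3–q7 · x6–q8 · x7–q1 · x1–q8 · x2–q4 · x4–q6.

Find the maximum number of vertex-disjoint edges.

6

For example, pair x1–q7, x2–q4, x3–q3, x4–q2, x6–q8, x7–q1.
The set {x2, x5} has only 1 neighbour ({q4}), so by Hall's theorem at most 6 of the 7 left vertices can be matched.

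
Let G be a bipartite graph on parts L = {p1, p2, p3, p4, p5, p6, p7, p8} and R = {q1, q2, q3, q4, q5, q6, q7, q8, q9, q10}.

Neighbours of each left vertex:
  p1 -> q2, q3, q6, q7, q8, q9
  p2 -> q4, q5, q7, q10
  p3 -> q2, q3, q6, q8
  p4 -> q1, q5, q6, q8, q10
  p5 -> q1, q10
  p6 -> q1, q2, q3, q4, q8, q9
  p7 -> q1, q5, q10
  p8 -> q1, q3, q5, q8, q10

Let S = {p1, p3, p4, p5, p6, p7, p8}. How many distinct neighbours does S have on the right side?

10

The union of neighbours of {p1, p3, p4, p5, p6, p7, p8} is {q1, q2, q3, q4, q5, q6, q7, q8, q9, q10}, which has 10 elements.
Since |N(S)| = 10 ≥ |S| = 7, Hall's condition holds for this subset.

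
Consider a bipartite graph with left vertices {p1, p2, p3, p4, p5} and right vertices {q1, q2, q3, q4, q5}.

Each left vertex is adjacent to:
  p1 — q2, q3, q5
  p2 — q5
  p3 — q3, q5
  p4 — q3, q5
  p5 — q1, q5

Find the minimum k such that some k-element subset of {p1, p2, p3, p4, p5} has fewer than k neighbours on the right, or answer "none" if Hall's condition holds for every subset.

Take S = {p2, p3, p4}. Its neighbourhood is {q3, q5}, so |N(S)| = 2 < |S| = 3.
Every subset of size less than 3 has at least as many neighbours as members, so 3 is the minimum.

3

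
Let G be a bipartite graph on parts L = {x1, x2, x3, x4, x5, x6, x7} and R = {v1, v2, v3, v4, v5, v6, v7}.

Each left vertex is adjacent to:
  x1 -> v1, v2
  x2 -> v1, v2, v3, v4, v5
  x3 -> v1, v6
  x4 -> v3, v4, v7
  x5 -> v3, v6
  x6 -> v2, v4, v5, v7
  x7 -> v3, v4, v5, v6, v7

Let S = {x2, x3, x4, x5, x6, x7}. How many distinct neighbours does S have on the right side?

The union of neighbours of {x2, x3, x4, x5, x6, x7} is {v1, v2, v3, v4, v5, v6, v7}, which has 7 elements.
Since |N(S)| = 7 ≥ |S| = 6, Hall's condition holds for this subset.

7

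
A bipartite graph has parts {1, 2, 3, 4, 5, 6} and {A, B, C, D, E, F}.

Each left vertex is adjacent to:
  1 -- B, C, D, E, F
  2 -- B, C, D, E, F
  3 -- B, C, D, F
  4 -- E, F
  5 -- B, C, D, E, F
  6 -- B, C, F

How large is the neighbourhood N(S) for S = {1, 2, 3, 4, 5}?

5

The union of neighbours of {1, 2, 3, 4, 5} is {B, C, D, E, F}, which has 5 elements.
Since |N(S)| = 5 ≥ |S| = 5, Hall's condition holds for this subset.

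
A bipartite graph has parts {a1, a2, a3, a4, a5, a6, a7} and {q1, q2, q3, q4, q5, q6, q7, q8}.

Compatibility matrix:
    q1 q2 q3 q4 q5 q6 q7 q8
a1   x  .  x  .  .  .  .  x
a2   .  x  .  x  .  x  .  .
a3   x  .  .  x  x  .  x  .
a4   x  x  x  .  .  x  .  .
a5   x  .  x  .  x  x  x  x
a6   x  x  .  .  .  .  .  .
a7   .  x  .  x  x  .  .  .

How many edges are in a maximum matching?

One maximum matching: a1→q8, a2→q4, a3→q5, a4→q6, a5→q7, a6→q1, a7→q2.
This saturates every left vertex, so 7 is the maximum.

7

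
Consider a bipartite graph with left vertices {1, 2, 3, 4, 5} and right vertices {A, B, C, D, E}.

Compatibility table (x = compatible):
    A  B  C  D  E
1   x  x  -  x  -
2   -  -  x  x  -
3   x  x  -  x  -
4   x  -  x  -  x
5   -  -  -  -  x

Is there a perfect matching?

For example, pair 1–B, 2–D, 3–A, 4–C, 5–E.
Every left vertex is matched, so this is a perfect matching.

Yes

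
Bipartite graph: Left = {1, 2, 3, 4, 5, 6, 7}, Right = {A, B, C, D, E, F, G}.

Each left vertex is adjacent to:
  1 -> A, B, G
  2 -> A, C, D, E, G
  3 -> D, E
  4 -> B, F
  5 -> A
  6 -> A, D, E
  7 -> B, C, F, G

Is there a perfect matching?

Yes

One maximum matching: 1-G, 2-C, 3-D, 4-F, 5-A, 6-E, 7-B.
Every left vertex is matched, so this is a perfect matching.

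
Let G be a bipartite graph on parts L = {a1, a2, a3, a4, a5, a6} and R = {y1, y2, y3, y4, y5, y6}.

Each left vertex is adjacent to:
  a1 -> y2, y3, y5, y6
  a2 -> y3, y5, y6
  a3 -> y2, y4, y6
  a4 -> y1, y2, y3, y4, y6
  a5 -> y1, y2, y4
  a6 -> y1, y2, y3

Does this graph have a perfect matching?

For example, pair a1-y5, a2-y6, a3-y2, a4-y4, a5-y1, a6-y3.
All 6 left vertices are covered.

Yes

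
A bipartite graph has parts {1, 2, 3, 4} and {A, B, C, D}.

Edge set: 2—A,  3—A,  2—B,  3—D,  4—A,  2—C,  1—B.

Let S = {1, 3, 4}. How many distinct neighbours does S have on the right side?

The union of neighbours of {1, 3, 4} is {A, B, D}, which has 3 elements.
Since |N(S)| = 3 ≥ |S| = 3, Hall's condition holds for this subset.

3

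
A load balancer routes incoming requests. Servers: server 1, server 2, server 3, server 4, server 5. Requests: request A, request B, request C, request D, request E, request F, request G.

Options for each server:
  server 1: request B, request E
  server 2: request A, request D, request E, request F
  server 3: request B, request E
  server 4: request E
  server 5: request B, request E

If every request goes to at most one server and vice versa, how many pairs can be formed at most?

3

For example, pair server 1-request B, server 2-request F, server 3-request E.
The set {server 1, server 3, server 4, server 5} has only 2 neighbours ({request B, request E}), so by Hall's theorem at most 3 of the 5 servers can be matched.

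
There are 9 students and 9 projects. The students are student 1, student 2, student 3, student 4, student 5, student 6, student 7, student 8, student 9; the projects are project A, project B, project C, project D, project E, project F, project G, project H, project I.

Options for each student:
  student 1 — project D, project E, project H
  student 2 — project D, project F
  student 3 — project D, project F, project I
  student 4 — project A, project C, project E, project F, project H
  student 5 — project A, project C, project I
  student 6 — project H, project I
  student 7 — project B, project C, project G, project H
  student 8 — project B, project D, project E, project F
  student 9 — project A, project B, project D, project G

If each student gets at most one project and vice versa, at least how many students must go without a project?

For example, pair student 1-project E, student 2-project D, student 3-project I, student 4-project F, student 5-project C, student 6-project H, student 7-project G, student 8-project B, student 9-project A.
All 9 students are matched, so no larger matching exists.
That matches 9 of the 9, leaving 0 unmatched; no matching can do better.

0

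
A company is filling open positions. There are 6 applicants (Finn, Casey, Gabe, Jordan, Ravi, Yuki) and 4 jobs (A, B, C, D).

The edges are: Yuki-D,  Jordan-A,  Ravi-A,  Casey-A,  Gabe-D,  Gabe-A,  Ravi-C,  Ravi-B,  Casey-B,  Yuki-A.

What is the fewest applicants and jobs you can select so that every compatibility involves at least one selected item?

{Casey, Ravi, A, D} is a vertex cover of size 4: every edge has an endpoint in this set.
No smaller cover exists because Casey–B, Gabe–D, Jordan–A, Ravi–C is a matching of size 4, and a cover must include an endpoint of each of these disjoint edges (König's theorem).

4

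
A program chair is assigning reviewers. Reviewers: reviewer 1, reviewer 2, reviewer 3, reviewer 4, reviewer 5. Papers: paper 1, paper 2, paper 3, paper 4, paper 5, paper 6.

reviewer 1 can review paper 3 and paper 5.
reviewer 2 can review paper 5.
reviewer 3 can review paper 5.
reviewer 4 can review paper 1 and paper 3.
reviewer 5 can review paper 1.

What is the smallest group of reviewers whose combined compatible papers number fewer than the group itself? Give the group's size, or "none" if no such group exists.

2

Take S = {reviewer 2, reviewer 3}. Its neighbourhood is {paper 5}, so |N(S)| = 1 < |S| = 2.
No single vertex violates Hall's condition since each has at least one neighbour, so 2 is the minimum.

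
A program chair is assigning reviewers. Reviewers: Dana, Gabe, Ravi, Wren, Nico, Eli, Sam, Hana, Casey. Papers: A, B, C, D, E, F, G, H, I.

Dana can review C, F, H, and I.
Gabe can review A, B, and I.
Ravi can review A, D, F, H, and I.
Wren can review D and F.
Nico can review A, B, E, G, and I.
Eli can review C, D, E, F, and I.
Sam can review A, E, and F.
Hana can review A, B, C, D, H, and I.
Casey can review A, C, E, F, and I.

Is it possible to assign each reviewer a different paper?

Yes

One maximum matching: Dana-C, Gabe-B, Ravi-F, Wren-D, Nico-G, Eli-I, Sam-E, Hana-H, Casey-A.
All 9 reviewers are covered.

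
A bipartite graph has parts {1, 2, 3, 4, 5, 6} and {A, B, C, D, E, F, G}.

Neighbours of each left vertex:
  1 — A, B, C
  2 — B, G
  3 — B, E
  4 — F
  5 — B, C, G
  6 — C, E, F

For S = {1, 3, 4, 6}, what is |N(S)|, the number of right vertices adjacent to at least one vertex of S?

5

The union of neighbours of {1, 3, 4, 6} is {A, B, C, E, F}, which has 5 elements.
Since |N(S)| = 5 ≥ |S| = 4, Hall's condition holds for this subset.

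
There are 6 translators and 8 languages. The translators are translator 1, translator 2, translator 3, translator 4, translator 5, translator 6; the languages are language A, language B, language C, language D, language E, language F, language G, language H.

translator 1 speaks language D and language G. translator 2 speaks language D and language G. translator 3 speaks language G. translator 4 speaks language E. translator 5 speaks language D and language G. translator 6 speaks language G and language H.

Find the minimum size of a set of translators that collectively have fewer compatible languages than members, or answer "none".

3

Take S = {translator 1, translator 2, translator 3}. Its neighbourhood is {language D, language G}, so |N(S)| = 2 < |S| = 3.
Every subset of size less than 3 has at least as many neighbours as members, so 3 is the minimum.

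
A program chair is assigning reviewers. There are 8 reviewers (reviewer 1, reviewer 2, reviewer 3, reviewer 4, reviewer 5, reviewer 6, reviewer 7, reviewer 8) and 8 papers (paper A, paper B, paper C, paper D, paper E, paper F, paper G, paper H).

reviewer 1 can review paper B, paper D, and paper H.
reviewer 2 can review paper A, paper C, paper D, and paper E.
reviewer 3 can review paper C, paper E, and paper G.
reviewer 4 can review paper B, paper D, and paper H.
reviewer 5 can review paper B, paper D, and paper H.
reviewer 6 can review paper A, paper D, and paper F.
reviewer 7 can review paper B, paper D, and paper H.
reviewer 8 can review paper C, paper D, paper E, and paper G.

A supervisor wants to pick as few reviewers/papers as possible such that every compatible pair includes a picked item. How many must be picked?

7

A maximum matching has 7 edges (e.g. reviewer 1–paper H, reviewer 2–paper C, reviewer 3–paper E, reviewer 4–paper B, reviewer 5–paper D, reviewer 6–paper F, reviewer 8–paper G).
By König's theorem the minimum vertex cover has the same size. One such cover is {reviewer 2, reviewer 3, reviewer 6, reviewer 8, paper B, paper D, paper H}.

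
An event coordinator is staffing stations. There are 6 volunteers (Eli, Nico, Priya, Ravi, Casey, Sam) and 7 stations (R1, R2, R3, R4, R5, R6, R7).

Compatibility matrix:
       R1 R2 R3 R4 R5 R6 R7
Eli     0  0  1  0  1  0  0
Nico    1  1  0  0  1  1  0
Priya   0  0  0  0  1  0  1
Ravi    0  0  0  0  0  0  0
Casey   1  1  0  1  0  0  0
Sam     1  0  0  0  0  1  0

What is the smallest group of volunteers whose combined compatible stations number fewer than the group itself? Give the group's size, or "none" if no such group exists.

1

Take S = {Ravi}. Its neighbourhood is {}, so |N(S)| = 0 < |S| = 1.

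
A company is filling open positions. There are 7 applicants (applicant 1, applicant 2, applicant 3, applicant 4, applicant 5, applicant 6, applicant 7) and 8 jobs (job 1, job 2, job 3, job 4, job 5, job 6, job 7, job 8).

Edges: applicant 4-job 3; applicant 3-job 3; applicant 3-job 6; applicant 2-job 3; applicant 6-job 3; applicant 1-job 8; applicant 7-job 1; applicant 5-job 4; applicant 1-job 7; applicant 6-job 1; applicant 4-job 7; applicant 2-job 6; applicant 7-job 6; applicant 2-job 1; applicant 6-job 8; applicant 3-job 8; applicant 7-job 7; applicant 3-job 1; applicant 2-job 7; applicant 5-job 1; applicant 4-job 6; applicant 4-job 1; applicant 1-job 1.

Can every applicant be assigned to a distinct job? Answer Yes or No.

The set {applicant 1, applicant 2, applicant 3, applicant 4, applicant 6, applicant 7} has only 5 neighbours ({job 1, job 3, job 6, job 7, job 8}), so by Hall's theorem at most 6 of the 7 applicants can be matched.
Hence no matching covers every applicant.

No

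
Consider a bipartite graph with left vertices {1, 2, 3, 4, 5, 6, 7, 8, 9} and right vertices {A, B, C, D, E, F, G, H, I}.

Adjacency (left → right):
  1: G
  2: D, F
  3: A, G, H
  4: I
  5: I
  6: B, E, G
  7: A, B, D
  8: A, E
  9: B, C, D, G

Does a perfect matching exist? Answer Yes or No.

No

The set {4, 5} has only 1 neighbour ({I}), so by Hall's theorem at most 8 of the 9 left vertices can be matched.
Hence no matching covers every left vertex.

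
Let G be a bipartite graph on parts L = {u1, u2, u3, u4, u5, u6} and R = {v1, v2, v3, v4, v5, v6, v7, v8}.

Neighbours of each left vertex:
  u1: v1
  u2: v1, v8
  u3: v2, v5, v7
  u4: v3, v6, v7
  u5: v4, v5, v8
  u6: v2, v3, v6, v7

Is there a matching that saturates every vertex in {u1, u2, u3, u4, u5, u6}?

Yes

A valid assignment of size 6: u1–v1, u2–v8, u3–v7, u4–v6, u5–v4, u6–v2.
All 6 left vertices are covered.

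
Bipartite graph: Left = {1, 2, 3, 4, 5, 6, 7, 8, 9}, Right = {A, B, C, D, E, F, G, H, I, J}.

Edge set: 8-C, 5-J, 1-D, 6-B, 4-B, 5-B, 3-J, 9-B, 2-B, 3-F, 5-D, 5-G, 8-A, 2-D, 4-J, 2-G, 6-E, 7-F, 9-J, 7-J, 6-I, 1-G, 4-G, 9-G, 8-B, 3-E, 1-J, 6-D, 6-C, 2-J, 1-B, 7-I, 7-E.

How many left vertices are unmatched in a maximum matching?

One maximum matching: 1→G, 2→D, 3→F, 4→J, 5→B, 6→I, 7→E, 8→C.
The set {1, 2, 4, 5, 9} has only 4 neighbours ({B, D, G, J}), so by Hall's theorem at most 8 of the 9 left vertices can be matched.
That matches 8 of the 9, leaving 1 unmatched; no matching can do better.

1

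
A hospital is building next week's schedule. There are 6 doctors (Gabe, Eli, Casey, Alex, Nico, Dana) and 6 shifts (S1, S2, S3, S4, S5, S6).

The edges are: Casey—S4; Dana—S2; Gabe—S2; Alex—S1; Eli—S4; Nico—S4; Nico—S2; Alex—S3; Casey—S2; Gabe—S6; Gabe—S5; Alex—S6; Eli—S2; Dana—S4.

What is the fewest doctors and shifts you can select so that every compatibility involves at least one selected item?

The 4 edges Gabe–S5, Eli–S4, Casey–S2, Alex–S6 form a matching, so any vertex cover needs at least 4 vertices (one per matched edge).
Conversely {Gabe, Alex, S2, S4} meets every edge and has exactly 4 vertices, so 4 is optimal.

4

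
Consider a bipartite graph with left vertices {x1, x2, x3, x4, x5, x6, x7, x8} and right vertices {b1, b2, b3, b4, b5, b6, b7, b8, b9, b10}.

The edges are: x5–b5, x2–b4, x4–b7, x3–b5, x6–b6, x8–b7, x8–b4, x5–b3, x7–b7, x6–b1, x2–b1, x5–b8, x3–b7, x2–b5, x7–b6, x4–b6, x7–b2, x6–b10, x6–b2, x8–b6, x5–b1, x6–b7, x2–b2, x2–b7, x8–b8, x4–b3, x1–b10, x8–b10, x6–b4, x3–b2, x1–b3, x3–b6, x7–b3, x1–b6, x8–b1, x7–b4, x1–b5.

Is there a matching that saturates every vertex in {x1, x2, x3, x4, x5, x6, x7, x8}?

Yes

One maximum matching: x1–b10, x2–b1, x3–b5, x4–b3, x5–b8, x6–b4, x7–b6, x8–b7.
All 8 left vertices are covered.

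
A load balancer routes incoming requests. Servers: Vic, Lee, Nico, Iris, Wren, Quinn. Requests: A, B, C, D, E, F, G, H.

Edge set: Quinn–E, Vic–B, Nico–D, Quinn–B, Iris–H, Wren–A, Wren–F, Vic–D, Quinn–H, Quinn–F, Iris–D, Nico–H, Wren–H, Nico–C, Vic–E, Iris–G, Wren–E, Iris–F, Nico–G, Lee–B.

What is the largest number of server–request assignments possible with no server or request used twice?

6

One maximum matching: Vic→D, Lee→B, Nico→G, Iris→F, Wren→E, Quinn→H.
This saturates every server, so 6 is the maximum.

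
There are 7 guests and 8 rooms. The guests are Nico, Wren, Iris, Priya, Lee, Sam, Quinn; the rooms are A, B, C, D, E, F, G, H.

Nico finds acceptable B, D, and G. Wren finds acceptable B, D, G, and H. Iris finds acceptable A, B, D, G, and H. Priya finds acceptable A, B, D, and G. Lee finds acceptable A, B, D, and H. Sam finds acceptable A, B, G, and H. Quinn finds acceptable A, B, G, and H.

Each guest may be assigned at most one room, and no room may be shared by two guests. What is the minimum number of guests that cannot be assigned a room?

2

One maximum matching: Nico-D, Wren-H, Iris-A, Priya-G, Lee-B.
The set {Nico, Wren, Iris, Priya, Lee, Sam, Quinn} has only 5 neighbours ({A, B, D, G, H}), so by Hall's theorem at most 5 of the 7 guests can be matched.
That matches 5 of the 7, leaving 2 unmatched; no matching can do better.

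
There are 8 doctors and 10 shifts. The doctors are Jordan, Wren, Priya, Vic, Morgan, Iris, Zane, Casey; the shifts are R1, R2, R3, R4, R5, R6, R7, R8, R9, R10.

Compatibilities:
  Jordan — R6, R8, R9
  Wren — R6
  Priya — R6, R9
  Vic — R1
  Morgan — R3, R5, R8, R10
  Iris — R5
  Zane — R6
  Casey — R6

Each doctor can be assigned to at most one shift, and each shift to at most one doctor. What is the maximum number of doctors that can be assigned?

A valid assignment of size 6: Jordan-R8, Wren-R6, Priya-R9, Vic-R1, Morgan-R10, Iris-R5.
The set {Wren, Zane, Casey} has only 1 neighbour ({R6}), so by Hall's theorem at most 6 of the 8 doctors can be matched.

6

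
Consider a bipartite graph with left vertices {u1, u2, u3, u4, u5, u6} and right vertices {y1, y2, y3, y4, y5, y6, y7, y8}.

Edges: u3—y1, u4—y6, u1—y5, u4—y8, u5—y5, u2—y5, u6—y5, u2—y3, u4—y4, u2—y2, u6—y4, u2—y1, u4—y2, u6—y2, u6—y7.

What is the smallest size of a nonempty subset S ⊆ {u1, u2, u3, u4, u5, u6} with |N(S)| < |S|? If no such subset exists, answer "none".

2

Take S = {u1, u5}. Its neighbourhood is {y5}, so |N(S)| = 1 < |S| = 2.
No single vertex violates Hall's condition since each has at least one neighbour, so 2 is the minimum.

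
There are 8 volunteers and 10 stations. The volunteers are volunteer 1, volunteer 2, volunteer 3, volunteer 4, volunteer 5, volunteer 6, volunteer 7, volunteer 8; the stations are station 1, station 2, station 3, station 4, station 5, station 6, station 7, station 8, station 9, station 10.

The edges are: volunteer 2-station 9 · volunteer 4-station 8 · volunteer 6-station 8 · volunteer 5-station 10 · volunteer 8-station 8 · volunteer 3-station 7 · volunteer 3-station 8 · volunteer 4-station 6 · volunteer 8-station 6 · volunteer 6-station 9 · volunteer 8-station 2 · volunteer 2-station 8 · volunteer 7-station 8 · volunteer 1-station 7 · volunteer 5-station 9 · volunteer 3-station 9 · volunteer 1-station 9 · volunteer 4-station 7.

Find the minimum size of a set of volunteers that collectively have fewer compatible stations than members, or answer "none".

Take S = {volunteer 2, volunteer 6, volunteer 7}. Its neighbourhood is {station 8, station 9}, so |N(S)| = 2 < |S| = 3.
Every subset of size less than 3 has at least as many neighbours as members, so 3 is the minimum.

3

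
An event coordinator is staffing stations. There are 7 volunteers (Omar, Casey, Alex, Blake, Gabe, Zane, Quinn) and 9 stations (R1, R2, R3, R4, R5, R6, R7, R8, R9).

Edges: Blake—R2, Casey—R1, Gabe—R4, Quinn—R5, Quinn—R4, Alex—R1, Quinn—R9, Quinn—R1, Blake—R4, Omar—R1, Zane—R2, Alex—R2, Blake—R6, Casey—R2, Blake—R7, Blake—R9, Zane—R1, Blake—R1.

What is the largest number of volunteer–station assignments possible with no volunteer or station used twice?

One maximum matching: Omar–R1, Casey–R2, Blake–R6, Gabe–R4, Quinn–R9.
The set {Omar, Casey, Alex, Zane} has only 2 neighbours ({R1, R2}), so by Hall's theorem at most 5 of the 7 volunteers can be matched.

5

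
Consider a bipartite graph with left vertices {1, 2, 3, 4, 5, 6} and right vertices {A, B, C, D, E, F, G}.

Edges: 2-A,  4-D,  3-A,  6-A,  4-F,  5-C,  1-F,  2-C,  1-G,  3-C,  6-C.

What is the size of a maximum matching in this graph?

4

One maximum matching: 1–G, 2–A, 3–C, 4–F.
The set {2, 3, 5, 6} has only 2 neighbours ({A, C}), so by Hall's theorem at most 4 of the 6 left vertices can be matched.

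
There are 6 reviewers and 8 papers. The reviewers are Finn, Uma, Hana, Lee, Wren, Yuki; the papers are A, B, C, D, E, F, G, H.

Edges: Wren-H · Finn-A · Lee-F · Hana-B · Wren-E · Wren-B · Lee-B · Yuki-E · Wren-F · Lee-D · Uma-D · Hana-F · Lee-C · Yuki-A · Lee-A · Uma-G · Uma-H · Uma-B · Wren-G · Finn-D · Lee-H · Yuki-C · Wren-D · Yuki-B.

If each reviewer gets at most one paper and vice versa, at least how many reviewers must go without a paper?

For example, pair Finn→D, Uma→G, Hana→F, Lee→A, Wren→E, Yuki→B.
All 6 reviewers are matched, so no larger matching exists.
That matches 6 of the 6, leaving 0 unmatched; no matching can do better.

0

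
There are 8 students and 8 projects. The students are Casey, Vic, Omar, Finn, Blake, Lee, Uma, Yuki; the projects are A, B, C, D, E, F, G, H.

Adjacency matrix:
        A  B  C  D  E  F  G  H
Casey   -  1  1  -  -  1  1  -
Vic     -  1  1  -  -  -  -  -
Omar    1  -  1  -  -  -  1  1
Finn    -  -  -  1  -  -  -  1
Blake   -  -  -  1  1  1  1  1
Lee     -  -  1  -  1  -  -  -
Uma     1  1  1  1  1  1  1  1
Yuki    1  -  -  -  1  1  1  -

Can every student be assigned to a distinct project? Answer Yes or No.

Yes

A valid assignment of size 8: Casey→F, Vic→B, Omar→H, Finn→D, Blake→G, Lee→C, Uma→A, Yuki→E.
All 8 students are covered.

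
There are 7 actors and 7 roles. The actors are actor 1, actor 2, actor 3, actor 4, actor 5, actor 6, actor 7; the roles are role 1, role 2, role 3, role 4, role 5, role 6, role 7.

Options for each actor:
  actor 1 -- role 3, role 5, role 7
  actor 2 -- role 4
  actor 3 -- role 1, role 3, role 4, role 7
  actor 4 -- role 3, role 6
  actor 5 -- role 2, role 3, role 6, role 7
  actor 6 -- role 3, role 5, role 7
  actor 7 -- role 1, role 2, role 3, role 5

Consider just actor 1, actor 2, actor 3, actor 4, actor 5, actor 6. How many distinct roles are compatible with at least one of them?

The union of neighbours of {actor 1, actor 2, actor 3, actor 4, actor 5, actor 6} is {role 1, role 2, role 3, role 4, role 5, role 6, role 7}, which has 7 elements.
Since |N(S)| = 7 ≥ |S| = 6, Hall's condition holds for this subset.

7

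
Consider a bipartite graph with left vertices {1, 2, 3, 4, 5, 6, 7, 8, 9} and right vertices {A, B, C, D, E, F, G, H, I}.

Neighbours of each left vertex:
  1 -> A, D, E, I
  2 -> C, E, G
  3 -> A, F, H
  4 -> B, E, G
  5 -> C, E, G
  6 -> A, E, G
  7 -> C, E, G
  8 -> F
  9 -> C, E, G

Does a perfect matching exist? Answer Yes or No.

No

The set {2, 5, 7, 9} has only 3 neighbours ({C, E, G}), so by Hall's theorem at most 8 of the 9 left vertices can be matched.
Hence no matching covers every left vertex.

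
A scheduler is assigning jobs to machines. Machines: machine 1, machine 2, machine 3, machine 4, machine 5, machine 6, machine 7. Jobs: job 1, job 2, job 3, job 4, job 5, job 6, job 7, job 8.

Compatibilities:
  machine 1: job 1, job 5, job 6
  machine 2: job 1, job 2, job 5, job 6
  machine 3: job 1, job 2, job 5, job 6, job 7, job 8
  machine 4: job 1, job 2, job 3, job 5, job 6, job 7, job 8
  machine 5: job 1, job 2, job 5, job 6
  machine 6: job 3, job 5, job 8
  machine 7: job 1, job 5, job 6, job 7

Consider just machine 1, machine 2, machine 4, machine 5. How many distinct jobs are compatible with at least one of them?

7

The union of neighbours of {machine 1, machine 2, machine 4, machine 5} is {job 1, job 2, job 3, job 5, job 6, job 7, job 8}, which has 7 elements.
Since |N(S)| = 7 ≥ |S| = 4, Hall's condition holds for this subset.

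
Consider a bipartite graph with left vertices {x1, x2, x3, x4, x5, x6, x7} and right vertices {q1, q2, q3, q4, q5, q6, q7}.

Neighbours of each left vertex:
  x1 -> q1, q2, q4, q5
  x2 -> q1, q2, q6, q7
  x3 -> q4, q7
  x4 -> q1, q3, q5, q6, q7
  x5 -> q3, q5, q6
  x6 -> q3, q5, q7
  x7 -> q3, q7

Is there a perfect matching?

For example, pair x1→q2, x2→q1, x3→q4, x4→q3, x5→q6, x6→q5, x7→q7.
All 7 left vertices are covered.

Yes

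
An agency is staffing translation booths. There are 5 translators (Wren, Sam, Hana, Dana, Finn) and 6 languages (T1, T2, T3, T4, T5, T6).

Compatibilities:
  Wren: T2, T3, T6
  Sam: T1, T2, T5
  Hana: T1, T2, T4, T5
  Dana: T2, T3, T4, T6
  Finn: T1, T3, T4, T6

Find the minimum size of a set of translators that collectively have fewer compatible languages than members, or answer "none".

A matching saturating every translator exists, for instance Wren→T2, Sam→T1, Hana→T5, Dana→T6, Finn→T4.
By Hall's marriage theorem, this means |N(S)| ≥ |S| for every subset S, so no violating subset exists.

none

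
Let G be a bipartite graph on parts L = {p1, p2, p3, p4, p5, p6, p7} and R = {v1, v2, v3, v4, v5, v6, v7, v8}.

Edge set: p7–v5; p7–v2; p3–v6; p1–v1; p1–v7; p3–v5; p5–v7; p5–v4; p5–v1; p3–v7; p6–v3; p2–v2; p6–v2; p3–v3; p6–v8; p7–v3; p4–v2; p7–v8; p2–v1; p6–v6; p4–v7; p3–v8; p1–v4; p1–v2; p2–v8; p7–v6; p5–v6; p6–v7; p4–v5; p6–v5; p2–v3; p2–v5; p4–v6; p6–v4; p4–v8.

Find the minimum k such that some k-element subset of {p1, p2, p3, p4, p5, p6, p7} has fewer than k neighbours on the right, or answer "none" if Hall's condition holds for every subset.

A matching saturating every left vertex exists, for instance p1→v2, p2→v1, p3→v6, p4→v5, p5→v7, p6→v8, p7→v3.
By Hall's marriage theorem, this means |N(S)| ≥ |S| for every subset S, so no violating subset exists.

none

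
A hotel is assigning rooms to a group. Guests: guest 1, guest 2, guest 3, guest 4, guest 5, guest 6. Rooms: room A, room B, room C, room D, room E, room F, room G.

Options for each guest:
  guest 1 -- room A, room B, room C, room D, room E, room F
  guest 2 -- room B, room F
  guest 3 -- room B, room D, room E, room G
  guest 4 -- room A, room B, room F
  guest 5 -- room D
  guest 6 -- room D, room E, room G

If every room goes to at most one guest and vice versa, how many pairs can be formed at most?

For example, pair guest 1→room C, guest 2→room B, guest 3→room E, guest 4→room F, guest 5→room D, guest 6→room G.
This saturates every guest, so 6 is the maximum.

6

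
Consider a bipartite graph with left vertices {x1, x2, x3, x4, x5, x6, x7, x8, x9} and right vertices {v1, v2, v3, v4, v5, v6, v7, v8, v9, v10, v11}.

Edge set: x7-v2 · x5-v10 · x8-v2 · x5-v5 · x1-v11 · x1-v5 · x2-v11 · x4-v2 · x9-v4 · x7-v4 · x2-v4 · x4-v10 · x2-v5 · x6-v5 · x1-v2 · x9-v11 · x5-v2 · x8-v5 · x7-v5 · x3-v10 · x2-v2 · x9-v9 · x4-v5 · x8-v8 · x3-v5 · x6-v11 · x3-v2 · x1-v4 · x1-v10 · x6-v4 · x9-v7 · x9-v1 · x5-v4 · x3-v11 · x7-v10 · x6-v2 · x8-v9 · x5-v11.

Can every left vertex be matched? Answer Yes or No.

The set {x1, x2, x3, x4, x5, x6, x7} has only 5 neighbours ({v10, v11, v2, v4, v5}), so by Hall's theorem at most 7 of the 9 left vertices can be matched.
Hence no matching covers every left vertex.

No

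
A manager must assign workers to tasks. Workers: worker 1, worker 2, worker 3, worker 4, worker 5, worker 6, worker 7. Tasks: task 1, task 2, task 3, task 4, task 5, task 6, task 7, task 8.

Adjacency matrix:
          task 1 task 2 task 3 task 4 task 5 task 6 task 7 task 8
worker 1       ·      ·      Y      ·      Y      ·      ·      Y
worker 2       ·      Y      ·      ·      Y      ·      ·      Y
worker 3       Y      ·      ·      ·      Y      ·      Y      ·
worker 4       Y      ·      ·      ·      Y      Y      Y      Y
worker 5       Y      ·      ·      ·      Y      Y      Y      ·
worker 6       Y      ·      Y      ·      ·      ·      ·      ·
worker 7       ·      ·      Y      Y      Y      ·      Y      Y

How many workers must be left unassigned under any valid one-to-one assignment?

0

For example, pair worker 1→task 5, worker 2→task 2, worker 3→task 1, worker 4→task 6, worker 5→task 7, worker 6→task 3, worker 7→task 8.
This saturates every worker, so 7 is the maximum.
That matches 7 of the 7, leaving 0 unmatched; no matching can do better.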